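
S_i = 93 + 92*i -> [93, 185, 277, 369, 461]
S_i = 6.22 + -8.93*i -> [6.22, -2.71, -11.64, -20.57, -29.5]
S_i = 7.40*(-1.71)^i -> [7.4, -12.65, 21.64, -37.0, 63.27]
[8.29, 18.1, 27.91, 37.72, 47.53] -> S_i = 8.29 + 9.81*i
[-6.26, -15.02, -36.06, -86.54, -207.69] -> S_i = -6.26*2.40^i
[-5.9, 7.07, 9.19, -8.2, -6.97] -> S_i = Random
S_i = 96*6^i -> [96, 576, 3456, 20736, 124416]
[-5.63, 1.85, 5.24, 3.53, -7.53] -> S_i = Random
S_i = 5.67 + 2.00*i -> [5.67, 7.67, 9.67, 11.67, 13.67]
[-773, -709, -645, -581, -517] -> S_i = -773 + 64*i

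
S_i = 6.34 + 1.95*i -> [6.34, 8.29, 10.24, 12.19, 14.14]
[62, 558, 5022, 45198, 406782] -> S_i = 62*9^i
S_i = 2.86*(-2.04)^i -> [2.86, -5.83, 11.9, -24.28, 49.53]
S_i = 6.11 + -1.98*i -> [6.11, 4.13, 2.15, 0.17, -1.81]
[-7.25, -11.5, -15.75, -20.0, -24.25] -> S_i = -7.25 + -4.25*i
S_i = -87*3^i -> [-87, -261, -783, -2349, -7047]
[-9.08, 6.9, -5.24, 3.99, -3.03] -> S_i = -9.08*(-0.76)^i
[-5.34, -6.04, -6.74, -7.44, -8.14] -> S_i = -5.34 + -0.70*i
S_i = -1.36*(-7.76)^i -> [-1.36, 10.55, -81.9, 635.51, -4931.58]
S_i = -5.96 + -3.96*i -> [-5.96, -9.92, -13.88, -17.84, -21.8]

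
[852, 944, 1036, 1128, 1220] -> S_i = 852 + 92*i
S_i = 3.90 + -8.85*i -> [3.9, -4.95, -13.8, -22.65, -31.5]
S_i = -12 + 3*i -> [-12, -9, -6, -3, 0]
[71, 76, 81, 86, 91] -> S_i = 71 + 5*i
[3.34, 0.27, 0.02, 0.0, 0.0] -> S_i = 3.34*0.08^i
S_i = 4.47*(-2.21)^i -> [4.47, -9.88, 21.83, -48.25, 106.63]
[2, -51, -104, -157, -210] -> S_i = 2 + -53*i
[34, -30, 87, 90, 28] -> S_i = Random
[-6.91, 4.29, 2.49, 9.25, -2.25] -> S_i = Random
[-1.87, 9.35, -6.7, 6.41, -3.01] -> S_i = Random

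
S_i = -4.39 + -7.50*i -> [-4.39, -11.89, -19.39, -26.89, -34.39]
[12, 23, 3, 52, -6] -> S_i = Random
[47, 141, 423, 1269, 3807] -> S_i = 47*3^i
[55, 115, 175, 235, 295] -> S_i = 55 + 60*i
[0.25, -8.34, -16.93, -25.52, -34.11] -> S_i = 0.25 + -8.59*i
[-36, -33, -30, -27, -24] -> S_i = -36 + 3*i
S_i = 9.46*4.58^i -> [9.46, 43.33, 198.44, 908.84, 4162.49]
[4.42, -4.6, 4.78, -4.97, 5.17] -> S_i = 4.42*(-1.04)^i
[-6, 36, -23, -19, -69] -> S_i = Random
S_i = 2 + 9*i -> [2, 11, 20, 29, 38]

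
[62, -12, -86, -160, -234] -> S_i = 62 + -74*i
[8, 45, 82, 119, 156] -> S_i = 8 + 37*i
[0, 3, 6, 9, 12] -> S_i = 0 + 3*i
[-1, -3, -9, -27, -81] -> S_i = -1*3^i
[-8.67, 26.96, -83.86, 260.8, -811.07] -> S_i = -8.67*(-3.11)^i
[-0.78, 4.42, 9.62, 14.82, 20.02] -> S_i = -0.78 + 5.20*i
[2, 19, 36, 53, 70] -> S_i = 2 + 17*i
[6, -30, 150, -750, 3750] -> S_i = 6*-5^i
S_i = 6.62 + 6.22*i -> [6.62, 12.84, 19.06, 25.28, 31.5]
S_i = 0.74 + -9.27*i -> [0.74, -8.53, -17.8, -27.07, -36.34]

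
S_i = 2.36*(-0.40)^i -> [2.36, -0.94, 0.38, -0.15, 0.06]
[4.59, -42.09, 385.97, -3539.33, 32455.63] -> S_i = 4.59*(-9.17)^i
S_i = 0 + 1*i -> [0, 1, 2, 3, 4]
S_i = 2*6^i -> [2, 12, 72, 432, 2592]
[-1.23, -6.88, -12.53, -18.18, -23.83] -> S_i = -1.23 + -5.65*i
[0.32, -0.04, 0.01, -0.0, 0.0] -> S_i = 0.32*(-0.13)^i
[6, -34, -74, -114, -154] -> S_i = 6 + -40*i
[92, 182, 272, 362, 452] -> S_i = 92 + 90*i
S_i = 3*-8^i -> [3, -24, 192, -1536, 12288]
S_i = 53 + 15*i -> [53, 68, 83, 98, 113]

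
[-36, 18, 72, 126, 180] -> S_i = -36 + 54*i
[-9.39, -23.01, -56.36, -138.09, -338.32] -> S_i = -9.39*2.45^i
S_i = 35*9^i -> [35, 315, 2835, 25515, 229635]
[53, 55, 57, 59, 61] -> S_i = 53 + 2*i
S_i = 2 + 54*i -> [2, 56, 110, 164, 218]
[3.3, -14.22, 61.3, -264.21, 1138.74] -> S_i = 3.30*(-4.31)^i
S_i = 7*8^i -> [7, 56, 448, 3584, 28672]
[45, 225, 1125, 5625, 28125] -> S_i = 45*5^i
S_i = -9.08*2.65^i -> [-9.08, -24.06, -63.76, -168.98, -447.78]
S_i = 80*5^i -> [80, 400, 2000, 10000, 50000]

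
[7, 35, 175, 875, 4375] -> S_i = 7*5^i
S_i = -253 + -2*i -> [-253, -255, -257, -259, -261]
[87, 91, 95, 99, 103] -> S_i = 87 + 4*i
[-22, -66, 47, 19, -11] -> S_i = Random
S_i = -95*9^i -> [-95, -855, -7695, -69255, -623295]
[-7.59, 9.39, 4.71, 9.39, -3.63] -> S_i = Random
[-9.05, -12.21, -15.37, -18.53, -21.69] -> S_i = -9.05 + -3.16*i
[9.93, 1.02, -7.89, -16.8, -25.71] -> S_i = 9.93 + -8.91*i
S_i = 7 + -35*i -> [7, -28, -63, -98, -133]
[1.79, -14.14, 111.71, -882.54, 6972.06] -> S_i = 1.79*(-7.90)^i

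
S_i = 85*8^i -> [85, 680, 5440, 43520, 348160]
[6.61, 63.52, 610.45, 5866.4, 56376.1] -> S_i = 6.61*9.61^i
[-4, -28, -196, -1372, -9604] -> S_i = -4*7^i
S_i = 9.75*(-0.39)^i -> [9.75, -3.8, 1.48, -0.58, 0.23]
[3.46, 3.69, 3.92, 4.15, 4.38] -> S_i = 3.46 + 0.23*i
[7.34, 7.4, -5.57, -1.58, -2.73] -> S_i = Random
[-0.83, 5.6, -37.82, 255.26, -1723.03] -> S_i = -0.83*(-6.75)^i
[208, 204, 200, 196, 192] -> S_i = 208 + -4*i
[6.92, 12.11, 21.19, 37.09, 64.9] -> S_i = 6.92*1.75^i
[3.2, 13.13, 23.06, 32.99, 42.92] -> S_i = 3.20 + 9.93*i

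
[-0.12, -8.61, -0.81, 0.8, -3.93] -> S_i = Random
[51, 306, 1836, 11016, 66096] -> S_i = 51*6^i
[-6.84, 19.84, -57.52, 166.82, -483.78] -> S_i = -6.84*(-2.90)^i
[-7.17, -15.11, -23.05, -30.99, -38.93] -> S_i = -7.17 + -7.94*i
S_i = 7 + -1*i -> [7, 6, 5, 4, 3]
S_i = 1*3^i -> [1, 3, 9, 27, 81]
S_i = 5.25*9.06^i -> [5.25, 47.57, 430.94, 3904.31, 35373.02]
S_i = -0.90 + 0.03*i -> [-0.9, -0.87, -0.84, -0.81, -0.78]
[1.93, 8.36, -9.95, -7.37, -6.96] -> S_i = Random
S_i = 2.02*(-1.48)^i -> [2.02, -2.99, 4.42, -6.55, 9.69]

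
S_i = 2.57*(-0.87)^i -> [2.57, -2.24, 1.95, -1.69, 1.47]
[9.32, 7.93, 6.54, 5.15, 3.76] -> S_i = 9.32 + -1.39*i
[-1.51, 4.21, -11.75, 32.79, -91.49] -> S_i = -1.51*(-2.79)^i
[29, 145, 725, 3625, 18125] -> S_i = 29*5^i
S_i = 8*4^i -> [8, 32, 128, 512, 2048]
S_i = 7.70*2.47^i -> [7.7, 19.02, 46.98, 116.03, 286.6]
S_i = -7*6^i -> [-7, -42, -252, -1512, -9072]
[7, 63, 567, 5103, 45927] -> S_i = 7*9^i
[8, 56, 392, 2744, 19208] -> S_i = 8*7^i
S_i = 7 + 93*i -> [7, 100, 193, 286, 379]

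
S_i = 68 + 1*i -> [68, 69, 70, 71, 72]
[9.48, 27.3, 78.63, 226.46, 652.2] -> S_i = 9.48*2.88^i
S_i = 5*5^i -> [5, 25, 125, 625, 3125]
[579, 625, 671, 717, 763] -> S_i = 579 + 46*i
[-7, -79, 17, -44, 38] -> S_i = Random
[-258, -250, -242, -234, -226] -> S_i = -258 + 8*i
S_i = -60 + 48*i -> [-60, -12, 36, 84, 132]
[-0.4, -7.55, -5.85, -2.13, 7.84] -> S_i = Random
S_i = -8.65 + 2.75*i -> [-8.65, -5.9, -3.15, -0.4, 2.35]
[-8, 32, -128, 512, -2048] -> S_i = -8*-4^i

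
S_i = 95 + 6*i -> [95, 101, 107, 113, 119]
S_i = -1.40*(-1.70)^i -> [-1.4, 2.38, -4.05, 6.88, -11.69]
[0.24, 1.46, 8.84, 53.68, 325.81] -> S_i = 0.24*6.07^i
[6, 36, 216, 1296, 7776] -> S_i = 6*6^i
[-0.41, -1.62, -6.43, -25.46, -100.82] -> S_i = -0.41*3.96^i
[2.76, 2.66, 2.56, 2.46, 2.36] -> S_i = 2.76 + -0.10*i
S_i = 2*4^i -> [2, 8, 32, 128, 512]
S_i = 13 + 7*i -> [13, 20, 27, 34, 41]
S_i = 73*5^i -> [73, 365, 1825, 9125, 45625]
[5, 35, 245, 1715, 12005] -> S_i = 5*7^i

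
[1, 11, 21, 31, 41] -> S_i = 1 + 10*i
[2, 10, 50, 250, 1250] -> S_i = 2*5^i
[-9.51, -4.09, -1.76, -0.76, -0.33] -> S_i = -9.51*0.43^i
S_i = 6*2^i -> [6, 12, 24, 48, 96]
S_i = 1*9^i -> [1, 9, 81, 729, 6561]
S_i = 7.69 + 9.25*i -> [7.69, 16.94, 26.19, 35.44, 44.69]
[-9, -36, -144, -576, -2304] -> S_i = -9*4^i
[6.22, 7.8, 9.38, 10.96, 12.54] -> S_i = 6.22 + 1.58*i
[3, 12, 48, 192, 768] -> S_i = 3*4^i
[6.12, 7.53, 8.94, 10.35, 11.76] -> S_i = 6.12 + 1.41*i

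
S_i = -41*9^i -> [-41, -369, -3321, -29889, -269001]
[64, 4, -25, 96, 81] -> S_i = Random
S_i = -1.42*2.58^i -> [-1.42, -3.66, -9.45, -24.39, -62.92]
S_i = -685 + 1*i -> [-685, -684, -683, -682, -681]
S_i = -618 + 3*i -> [-618, -615, -612, -609, -606]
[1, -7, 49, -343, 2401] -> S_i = 1*-7^i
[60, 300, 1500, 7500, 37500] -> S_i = 60*5^i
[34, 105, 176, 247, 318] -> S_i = 34 + 71*i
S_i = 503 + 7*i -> [503, 510, 517, 524, 531]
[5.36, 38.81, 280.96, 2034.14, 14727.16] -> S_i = 5.36*7.24^i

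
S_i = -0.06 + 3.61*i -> [-0.06, 3.55, 7.16, 10.77, 14.38]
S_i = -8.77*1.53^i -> [-8.77, -13.42, -20.53, -31.41, -48.06]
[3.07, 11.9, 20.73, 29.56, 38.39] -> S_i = 3.07 + 8.83*i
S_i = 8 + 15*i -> [8, 23, 38, 53, 68]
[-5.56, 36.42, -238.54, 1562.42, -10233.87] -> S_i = -5.56*(-6.55)^i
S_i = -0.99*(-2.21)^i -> [-0.99, 2.19, -4.84, 10.69, -23.62]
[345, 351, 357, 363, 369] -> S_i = 345 + 6*i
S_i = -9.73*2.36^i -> [-9.73, -22.96, -54.19, -127.89, -301.83]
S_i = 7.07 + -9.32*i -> [7.07, -2.25, -11.57, -20.89, -30.21]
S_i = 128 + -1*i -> [128, 127, 126, 125, 124]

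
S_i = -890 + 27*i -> [-890, -863, -836, -809, -782]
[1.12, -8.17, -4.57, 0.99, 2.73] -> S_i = Random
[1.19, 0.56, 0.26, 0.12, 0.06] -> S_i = 1.19*0.47^i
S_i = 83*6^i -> [83, 498, 2988, 17928, 107568]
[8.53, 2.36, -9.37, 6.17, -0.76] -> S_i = Random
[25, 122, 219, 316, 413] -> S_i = 25 + 97*i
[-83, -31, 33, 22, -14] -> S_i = Random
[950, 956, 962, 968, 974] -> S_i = 950 + 6*i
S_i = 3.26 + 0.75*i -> [3.26, 4.01, 4.76, 5.51, 6.26]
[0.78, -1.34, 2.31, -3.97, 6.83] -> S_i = 0.78*(-1.72)^i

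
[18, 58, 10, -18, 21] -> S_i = Random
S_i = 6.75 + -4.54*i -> [6.75, 2.21, -2.33, -6.87, -11.41]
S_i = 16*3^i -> [16, 48, 144, 432, 1296]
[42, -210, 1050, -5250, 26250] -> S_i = 42*-5^i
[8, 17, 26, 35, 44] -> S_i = 8 + 9*i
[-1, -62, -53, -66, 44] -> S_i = Random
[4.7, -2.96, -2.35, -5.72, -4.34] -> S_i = Random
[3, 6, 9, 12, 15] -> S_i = 3 + 3*i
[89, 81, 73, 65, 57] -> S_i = 89 + -8*i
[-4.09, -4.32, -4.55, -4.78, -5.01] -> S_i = -4.09 + -0.23*i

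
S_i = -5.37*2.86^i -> [-5.37, -15.36, -43.92, -125.62, -359.28]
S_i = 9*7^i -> [9, 63, 441, 3087, 21609]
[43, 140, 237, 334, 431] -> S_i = 43 + 97*i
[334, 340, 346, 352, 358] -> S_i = 334 + 6*i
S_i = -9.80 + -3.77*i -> [-9.8, -13.57, -17.34, -21.11, -24.88]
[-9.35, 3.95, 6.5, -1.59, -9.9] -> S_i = Random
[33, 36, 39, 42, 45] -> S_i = 33 + 3*i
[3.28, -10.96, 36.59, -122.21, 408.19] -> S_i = 3.28*(-3.34)^i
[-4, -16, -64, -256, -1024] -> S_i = -4*4^i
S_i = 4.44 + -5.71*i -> [4.44, -1.27, -6.98, -12.69, -18.4]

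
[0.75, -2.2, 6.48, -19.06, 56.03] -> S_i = 0.75*(-2.94)^i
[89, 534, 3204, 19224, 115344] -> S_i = 89*6^i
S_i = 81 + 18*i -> [81, 99, 117, 135, 153]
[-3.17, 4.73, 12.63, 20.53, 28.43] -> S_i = -3.17 + 7.90*i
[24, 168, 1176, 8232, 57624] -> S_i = 24*7^i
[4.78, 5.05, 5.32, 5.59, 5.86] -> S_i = 4.78 + 0.27*i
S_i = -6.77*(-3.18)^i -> [-6.77, 21.53, -68.46, 217.71, -692.3]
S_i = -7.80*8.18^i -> [-7.8, -63.8, -521.92, -4269.28, -34922.7]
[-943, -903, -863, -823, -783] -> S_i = -943 + 40*i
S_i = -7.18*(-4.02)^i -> [-7.18, 28.86, -116.03, 466.45, -1875.12]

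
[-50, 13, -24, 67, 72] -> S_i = Random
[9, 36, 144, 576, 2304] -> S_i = 9*4^i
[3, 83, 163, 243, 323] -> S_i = 3 + 80*i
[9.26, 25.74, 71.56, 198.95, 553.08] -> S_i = 9.26*2.78^i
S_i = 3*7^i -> [3, 21, 147, 1029, 7203]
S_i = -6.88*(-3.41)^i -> [-6.88, 23.46, -80.0, 272.8, -930.26]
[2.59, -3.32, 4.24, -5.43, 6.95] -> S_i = 2.59*(-1.28)^i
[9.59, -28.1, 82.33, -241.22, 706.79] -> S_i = 9.59*(-2.93)^i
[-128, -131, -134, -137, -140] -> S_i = -128 + -3*i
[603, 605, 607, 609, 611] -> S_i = 603 + 2*i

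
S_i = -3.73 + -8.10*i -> [-3.73, -11.83, -19.93, -28.03, -36.13]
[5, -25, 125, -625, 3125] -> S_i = 5*-5^i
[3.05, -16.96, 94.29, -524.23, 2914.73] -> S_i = 3.05*(-5.56)^i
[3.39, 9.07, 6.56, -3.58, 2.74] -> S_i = Random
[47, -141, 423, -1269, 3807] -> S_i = 47*-3^i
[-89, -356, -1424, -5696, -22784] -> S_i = -89*4^i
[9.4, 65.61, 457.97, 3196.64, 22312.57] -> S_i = 9.40*6.98^i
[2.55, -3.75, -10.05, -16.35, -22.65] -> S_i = 2.55 + -6.30*i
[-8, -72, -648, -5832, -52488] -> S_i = -8*9^i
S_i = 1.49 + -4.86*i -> [1.49, -3.37, -8.23, -13.09, -17.95]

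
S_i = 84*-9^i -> [84, -756, 6804, -61236, 551124]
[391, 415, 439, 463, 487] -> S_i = 391 + 24*i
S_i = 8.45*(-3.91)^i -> [8.45, -33.04, 129.18, -505.11, 1974.98]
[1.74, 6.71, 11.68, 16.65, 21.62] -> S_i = 1.74 + 4.97*i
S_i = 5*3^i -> [5, 15, 45, 135, 405]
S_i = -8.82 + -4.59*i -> [-8.82, -13.41, -18.0, -22.59, -27.18]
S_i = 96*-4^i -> [96, -384, 1536, -6144, 24576]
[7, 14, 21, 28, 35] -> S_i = 7 + 7*i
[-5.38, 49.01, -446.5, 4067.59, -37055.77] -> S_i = -5.38*(-9.11)^i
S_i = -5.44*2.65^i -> [-5.44, -14.42, -38.2, -101.24, -268.28]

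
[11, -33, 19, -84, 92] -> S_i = Random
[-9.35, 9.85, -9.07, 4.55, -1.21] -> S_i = Random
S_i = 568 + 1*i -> [568, 569, 570, 571, 572]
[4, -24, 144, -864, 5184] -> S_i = 4*-6^i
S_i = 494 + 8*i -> [494, 502, 510, 518, 526]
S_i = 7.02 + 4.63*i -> [7.02, 11.65, 16.28, 20.91, 25.54]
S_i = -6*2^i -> [-6, -12, -24, -48, -96]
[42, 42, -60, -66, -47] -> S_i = Random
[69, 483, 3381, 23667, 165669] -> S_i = 69*7^i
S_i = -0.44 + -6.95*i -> [-0.44, -7.39, -14.34, -21.29, -28.24]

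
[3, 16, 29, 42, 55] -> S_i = 3 + 13*i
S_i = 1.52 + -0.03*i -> [1.52, 1.49, 1.46, 1.43, 1.4]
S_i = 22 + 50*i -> [22, 72, 122, 172, 222]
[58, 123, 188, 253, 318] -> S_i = 58 + 65*i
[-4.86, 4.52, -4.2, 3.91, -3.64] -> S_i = -4.86*(-0.93)^i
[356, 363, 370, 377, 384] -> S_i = 356 + 7*i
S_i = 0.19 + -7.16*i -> [0.19, -6.97, -14.13, -21.29, -28.45]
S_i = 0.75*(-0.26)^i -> [0.75, -0.2, 0.05, -0.01, 0.0]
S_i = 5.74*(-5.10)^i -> [5.74, -29.27, 149.3, -761.42, 3883.23]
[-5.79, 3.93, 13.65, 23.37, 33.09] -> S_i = -5.79 + 9.72*i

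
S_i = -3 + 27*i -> [-3, 24, 51, 78, 105]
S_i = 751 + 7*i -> [751, 758, 765, 772, 779]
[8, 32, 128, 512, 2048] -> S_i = 8*4^i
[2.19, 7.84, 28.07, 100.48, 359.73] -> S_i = 2.19*3.58^i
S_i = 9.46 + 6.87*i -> [9.46, 16.33, 23.2, 30.07, 36.94]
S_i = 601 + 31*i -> [601, 632, 663, 694, 725]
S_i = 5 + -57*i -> [5, -52, -109, -166, -223]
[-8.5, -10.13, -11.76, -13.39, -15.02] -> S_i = -8.50 + -1.63*i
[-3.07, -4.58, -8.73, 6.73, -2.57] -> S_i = Random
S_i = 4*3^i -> [4, 12, 36, 108, 324]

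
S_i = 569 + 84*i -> [569, 653, 737, 821, 905]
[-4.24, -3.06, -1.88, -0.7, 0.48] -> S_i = -4.24 + 1.18*i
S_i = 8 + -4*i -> [8, 4, 0, -4, -8]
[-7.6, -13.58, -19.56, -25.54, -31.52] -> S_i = -7.60 + -5.98*i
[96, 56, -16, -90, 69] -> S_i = Random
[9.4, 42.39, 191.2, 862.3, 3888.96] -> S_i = 9.40*4.51^i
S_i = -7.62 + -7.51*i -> [-7.62, -15.13, -22.64, -30.15, -37.66]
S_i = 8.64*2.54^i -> [8.64, 21.95, 55.74, 141.58, 359.62]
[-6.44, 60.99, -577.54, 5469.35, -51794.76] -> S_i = -6.44*(-9.47)^i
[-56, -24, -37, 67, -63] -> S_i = Random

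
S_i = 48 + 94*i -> [48, 142, 236, 330, 424]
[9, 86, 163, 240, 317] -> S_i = 9 + 77*i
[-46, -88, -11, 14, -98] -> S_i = Random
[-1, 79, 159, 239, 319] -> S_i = -1 + 80*i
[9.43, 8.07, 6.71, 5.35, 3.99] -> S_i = 9.43 + -1.36*i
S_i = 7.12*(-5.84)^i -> [7.12, -41.58, 242.83, -1418.14, 8281.93]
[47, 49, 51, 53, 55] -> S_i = 47 + 2*i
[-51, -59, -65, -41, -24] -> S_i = Random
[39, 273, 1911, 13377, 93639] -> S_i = 39*7^i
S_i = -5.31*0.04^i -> [-5.31, -0.21, -0.01, -0.0, -0.0]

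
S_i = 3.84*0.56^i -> [3.84, 2.15, 1.2, 0.67, 0.38]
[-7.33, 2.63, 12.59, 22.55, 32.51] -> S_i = -7.33 + 9.96*i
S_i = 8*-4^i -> [8, -32, 128, -512, 2048]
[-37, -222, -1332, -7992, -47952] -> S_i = -37*6^i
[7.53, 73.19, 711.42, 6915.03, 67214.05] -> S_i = 7.53*9.72^i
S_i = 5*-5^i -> [5, -25, 125, -625, 3125]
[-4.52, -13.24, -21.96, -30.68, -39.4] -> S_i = -4.52 + -8.72*i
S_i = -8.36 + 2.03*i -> [-8.36, -6.33, -4.3, -2.27, -0.24]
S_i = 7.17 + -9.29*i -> [7.17, -2.12, -11.41, -20.7, -29.99]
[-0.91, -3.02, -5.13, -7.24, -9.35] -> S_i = -0.91 + -2.11*i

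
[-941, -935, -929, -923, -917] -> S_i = -941 + 6*i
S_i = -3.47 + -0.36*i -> [-3.47, -3.83, -4.19, -4.55, -4.91]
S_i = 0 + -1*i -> [0, -1, -2, -3, -4]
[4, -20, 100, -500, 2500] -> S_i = 4*-5^i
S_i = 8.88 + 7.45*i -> [8.88, 16.33, 23.78, 31.23, 38.68]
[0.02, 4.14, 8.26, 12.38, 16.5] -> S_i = 0.02 + 4.12*i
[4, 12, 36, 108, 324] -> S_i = 4*3^i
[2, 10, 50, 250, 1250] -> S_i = 2*5^i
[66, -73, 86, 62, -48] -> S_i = Random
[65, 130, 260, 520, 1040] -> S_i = 65*2^i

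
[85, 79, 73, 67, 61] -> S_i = 85 + -6*i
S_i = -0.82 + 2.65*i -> [-0.82, 1.83, 4.48, 7.13, 9.78]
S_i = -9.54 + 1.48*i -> [-9.54, -8.06, -6.58, -5.1, -3.62]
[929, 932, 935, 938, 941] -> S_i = 929 + 3*i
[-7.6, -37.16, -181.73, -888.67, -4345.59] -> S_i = -7.60*4.89^i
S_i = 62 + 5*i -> [62, 67, 72, 77, 82]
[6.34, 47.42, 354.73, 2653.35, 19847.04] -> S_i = 6.34*7.48^i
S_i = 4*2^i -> [4, 8, 16, 32, 64]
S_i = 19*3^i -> [19, 57, 171, 513, 1539]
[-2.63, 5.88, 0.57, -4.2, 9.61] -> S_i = Random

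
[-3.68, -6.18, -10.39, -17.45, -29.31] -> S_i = -3.68*1.68^i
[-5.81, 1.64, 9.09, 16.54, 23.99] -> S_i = -5.81 + 7.45*i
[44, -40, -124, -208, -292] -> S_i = 44 + -84*i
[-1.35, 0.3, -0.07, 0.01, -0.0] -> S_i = -1.35*(-0.22)^i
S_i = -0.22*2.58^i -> [-0.22, -0.57, -1.46, -3.78, -9.75]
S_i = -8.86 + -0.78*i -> [-8.86, -9.64, -10.42, -11.2, -11.98]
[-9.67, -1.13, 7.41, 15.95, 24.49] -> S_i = -9.67 + 8.54*i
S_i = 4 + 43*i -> [4, 47, 90, 133, 176]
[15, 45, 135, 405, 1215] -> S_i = 15*3^i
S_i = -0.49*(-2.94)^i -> [-0.49, 1.44, -4.24, 12.45, -36.61]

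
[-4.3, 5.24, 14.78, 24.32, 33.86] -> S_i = -4.30 + 9.54*i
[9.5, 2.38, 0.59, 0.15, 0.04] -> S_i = 9.50*0.25^i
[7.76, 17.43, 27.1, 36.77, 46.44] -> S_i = 7.76 + 9.67*i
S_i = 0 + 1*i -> [0, 1, 2, 3, 4]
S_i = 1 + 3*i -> [1, 4, 7, 10, 13]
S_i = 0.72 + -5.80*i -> [0.72, -5.08, -10.88, -16.68, -22.48]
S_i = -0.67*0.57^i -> [-0.67, -0.38, -0.22, -0.12, -0.07]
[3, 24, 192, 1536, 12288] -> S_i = 3*8^i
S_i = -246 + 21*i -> [-246, -225, -204, -183, -162]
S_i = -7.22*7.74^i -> [-7.22, -55.88, -432.53, -3347.8, -25912.01]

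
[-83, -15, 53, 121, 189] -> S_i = -83 + 68*i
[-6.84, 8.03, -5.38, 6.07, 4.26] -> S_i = Random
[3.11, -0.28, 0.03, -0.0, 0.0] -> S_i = 3.11*(-0.09)^i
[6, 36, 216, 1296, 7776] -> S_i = 6*6^i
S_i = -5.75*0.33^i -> [-5.75, -1.9, -0.63, -0.21, -0.07]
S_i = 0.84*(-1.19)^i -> [0.84, -1.0, 1.19, -1.42, 1.68]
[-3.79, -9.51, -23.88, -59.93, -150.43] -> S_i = -3.79*2.51^i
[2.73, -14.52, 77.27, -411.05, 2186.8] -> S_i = 2.73*(-5.32)^i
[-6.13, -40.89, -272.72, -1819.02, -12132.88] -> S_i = -6.13*6.67^i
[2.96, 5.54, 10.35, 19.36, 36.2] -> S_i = 2.96*1.87^i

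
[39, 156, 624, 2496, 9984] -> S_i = 39*4^i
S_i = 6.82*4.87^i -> [6.82, 33.21, 161.75, 787.72, 3836.19]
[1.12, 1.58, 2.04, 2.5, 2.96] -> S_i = 1.12 + 0.46*i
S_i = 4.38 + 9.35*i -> [4.38, 13.73, 23.08, 32.43, 41.78]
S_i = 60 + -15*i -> [60, 45, 30, 15, 0]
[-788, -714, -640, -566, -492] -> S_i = -788 + 74*i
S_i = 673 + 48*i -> [673, 721, 769, 817, 865]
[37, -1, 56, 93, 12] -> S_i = Random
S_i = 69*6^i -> [69, 414, 2484, 14904, 89424]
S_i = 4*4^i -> [4, 16, 64, 256, 1024]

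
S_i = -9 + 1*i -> [-9, -8, -7, -6, -5]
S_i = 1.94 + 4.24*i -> [1.94, 6.18, 10.42, 14.66, 18.9]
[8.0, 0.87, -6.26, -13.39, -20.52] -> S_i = 8.00 + -7.13*i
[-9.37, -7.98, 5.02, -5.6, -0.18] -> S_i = Random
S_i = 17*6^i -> [17, 102, 612, 3672, 22032]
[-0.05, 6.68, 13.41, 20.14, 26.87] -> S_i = -0.05 + 6.73*i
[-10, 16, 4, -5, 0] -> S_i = Random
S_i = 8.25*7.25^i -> [8.25, 59.81, 433.64, 3143.89, 22793.24]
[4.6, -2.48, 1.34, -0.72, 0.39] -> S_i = 4.60*(-0.54)^i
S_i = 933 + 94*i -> [933, 1027, 1121, 1215, 1309]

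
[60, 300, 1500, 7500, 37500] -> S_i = 60*5^i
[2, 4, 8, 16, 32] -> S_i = 2*2^i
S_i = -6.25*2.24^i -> [-6.25, -14.0, -31.36, -70.25, -157.35]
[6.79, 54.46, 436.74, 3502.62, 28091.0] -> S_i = 6.79*8.02^i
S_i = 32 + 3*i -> [32, 35, 38, 41, 44]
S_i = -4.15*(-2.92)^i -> [-4.15, 12.12, -35.38, 103.32, -301.7]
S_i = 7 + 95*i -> [7, 102, 197, 292, 387]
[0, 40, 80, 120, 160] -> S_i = 0 + 40*i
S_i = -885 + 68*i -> [-885, -817, -749, -681, -613]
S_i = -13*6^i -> [-13, -78, -468, -2808, -16848]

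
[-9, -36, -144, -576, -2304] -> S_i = -9*4^i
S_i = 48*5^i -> [48, 240, 1200, 6000, 30000]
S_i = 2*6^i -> [2, 12, 72, 432, 2592]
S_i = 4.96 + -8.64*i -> [4.96, -3.68, -12.32, -20.96, -29.6]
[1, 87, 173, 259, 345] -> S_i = 1 + 86*i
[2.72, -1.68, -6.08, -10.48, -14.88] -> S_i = 2.72 + -4.40*i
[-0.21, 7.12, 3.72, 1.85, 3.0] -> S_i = Random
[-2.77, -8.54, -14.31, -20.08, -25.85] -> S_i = -2.77 + -5.77*i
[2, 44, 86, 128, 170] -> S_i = 2 + 42*i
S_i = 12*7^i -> [12, 84, 588, 4116, 28812]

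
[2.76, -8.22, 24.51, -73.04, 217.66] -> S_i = 2.76*(-2.98)^i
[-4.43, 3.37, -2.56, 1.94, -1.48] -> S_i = -4.43*(-0.76)^i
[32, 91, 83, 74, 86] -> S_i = Random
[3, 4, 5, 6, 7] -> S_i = 3 + 1*i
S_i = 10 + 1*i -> [10, 11, 12, 13, 14]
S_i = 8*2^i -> [8, 16, 32, 64, 128]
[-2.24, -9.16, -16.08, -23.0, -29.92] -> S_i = -2.24 + -6.92*i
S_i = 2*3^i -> [2, 6, 18, 54, 162]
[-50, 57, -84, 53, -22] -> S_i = Random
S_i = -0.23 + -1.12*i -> [-0.23, -1.35, -2.47, -3.59, -4.71]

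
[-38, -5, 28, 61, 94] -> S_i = -38 + 33*i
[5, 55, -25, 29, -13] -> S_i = Random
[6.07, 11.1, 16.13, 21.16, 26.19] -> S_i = 6.07 + 5.03*i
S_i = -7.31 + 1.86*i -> [-7.31, -5.45, -3.59, -1.73, 0.13]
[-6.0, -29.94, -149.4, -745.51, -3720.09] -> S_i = -6.00*4.99^i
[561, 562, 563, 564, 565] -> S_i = 561 + 1*i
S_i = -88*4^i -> [-88, -352, -1408, -5632, -22528]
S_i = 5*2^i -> [5, 10, 20, 40, 80]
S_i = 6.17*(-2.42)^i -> [6.17, -14.93, 36.13, -87.44, 211.62]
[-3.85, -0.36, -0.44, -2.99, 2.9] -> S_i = Random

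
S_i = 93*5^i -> [93, 465, 2325, 11625, 58125]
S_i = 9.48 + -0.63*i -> [9.48, 8.85, 8.22, 7.59, 6.96]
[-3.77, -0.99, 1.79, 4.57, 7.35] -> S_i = -3.77 + 2.78*i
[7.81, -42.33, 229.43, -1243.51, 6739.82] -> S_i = 7.81*(-5.42)^i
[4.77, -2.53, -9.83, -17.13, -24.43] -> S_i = 4.77 + -7.30*i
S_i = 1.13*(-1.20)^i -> [1.13, -1.36, 1.63, -1.95, 2.34]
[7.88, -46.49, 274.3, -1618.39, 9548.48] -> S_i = 7.88*(-5.90)^i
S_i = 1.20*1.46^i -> [1.2, 1.75, 2.56, 3.73, 5.45]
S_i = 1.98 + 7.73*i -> [1.98, 9.71, 17.44, 25.17, 32.9]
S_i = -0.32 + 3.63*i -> [-0.32, 3.31, 6.94, 10.57, 14.2]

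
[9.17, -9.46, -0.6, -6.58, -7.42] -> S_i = Random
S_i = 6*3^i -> [6, 18, 54, 162, 486]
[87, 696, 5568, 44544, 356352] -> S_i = 87*8^i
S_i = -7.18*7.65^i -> [-7.18, -54.93, -420.19, -3214.47, -24590.66]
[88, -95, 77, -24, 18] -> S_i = Random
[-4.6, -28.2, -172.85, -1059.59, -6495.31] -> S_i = -4.60*6.13^i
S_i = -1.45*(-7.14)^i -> [-1.45, 10.35, -73.92, 527.79, -3768.43]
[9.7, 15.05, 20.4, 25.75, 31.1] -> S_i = 9.70 + 5.35*i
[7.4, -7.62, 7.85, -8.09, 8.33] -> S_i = 7.40*(-1.03)^i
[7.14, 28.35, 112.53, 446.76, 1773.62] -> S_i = 7.14*3.97^i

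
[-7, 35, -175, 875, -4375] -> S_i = -7*-5^i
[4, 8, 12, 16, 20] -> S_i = 4 + 4*i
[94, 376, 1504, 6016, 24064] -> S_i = 94*4^i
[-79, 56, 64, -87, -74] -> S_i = Random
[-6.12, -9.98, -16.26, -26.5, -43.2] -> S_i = -6.12*1.63^i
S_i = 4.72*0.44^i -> [4.72, 2.08, 0.91, 0.4, 0.18]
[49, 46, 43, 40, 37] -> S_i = 49 + -3*i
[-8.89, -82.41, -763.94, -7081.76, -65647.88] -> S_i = -8.89*9.27^i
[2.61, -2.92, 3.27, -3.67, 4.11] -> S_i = 2.61*(-1.12)^i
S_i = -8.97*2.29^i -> [-8.97, -20.54, -47.04, -107.72, -246.68]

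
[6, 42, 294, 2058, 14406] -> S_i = 6*7^i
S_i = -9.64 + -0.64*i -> [-9.64, -10.28, -10.92, -11.56, -12.2]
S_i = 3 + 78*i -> [3, 81, 159, 237, 315]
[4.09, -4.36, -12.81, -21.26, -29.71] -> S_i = 4.09 + -8.45*i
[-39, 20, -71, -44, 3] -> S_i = Random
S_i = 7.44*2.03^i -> [7.44, 15.1, 30.66, 62.24, 126.34]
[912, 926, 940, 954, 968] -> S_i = 912 + 14*i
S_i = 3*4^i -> [3, 12, 48, 192, 768]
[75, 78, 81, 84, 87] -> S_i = 75 + 3*i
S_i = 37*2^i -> [37, 74, 148, 296, 592]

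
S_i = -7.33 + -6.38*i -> [-7.33, -13.71, -20.09, -26.47, -32.85]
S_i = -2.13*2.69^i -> [-2.13, -5.73, -15.41, -41.46, -111.53]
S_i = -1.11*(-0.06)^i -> [-1.11, 0.07, -0.0, 0.0, -0.0]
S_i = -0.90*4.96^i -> [-0.9, -4.46, -22.14, -109.82, -544.71]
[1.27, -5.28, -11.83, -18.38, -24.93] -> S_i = 1.27 + -6.55*i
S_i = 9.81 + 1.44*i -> [9.81, 11.25, 12.69, 14.13, 15.57]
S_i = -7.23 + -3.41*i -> [-7.23, -10.64, -14.05, -17.46, -20.87]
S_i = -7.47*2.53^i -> [-7.47, -18.9, -47.81, -120.97, -306.06]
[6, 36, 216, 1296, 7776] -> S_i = 6*6^i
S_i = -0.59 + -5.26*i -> [-0.59, -5.85, -11.11, -16.37, -21.63]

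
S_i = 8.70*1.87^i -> [8.7, 16.27, 30.42, 56.89, 106.39]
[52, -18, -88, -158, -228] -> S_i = 52 + -70*i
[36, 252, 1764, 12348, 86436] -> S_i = 36*7^i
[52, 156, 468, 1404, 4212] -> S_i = 52*3^i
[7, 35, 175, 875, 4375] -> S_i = 7*5^i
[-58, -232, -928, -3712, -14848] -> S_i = -58*4^i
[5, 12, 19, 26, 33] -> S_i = 5 + 7*i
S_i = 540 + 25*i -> [540, 565, 590, 615, 640]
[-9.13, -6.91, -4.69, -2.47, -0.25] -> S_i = -9.13 + 2.22*i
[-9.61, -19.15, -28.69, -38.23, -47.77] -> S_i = -9.61 + -9.54*i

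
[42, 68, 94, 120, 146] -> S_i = 42 + 26*i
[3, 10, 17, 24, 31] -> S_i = 3 + 7*i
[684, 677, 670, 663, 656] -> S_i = 684 + -7*i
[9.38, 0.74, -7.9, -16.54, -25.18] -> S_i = 9.38 + -8.64*i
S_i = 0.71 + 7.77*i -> [0.71, 8.48, 16.25, 24.02, 31.79]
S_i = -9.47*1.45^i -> [-9.47, -13.73, -19.91, -28.87, -41.86]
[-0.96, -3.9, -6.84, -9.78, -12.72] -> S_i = -0.96 + -2.94*i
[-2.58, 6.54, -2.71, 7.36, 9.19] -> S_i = Random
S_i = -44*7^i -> [-44, -308, -2156, -15092, -105644]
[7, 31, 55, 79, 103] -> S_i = 7 + 24*i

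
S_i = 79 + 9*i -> [79, 88, 97, 106, 115]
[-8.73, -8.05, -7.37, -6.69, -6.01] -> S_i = -8.73 + 0.68*i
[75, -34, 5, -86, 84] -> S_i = Random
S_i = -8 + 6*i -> [-8, -2, 4, 10, 16]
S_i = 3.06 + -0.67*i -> [3.06, 2.39, 1.72, 1.05, 0.38]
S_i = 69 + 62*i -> [69, 131, 193, 255, 317]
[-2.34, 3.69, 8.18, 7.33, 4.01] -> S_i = Random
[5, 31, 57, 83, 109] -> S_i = 5 + 26*i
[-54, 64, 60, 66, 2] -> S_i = Random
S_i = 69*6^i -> [69, 414, 2484, 14904, 89424]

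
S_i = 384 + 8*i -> [384, 392, 400, 408, 416]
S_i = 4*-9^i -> [4, -36, 324, -2916, 26244]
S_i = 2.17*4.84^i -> [2.17, 10.5, 50.83, 246.03, 1190.81]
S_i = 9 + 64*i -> [9, 73, 137, 201, 265]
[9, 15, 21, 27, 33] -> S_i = 9 + 6*i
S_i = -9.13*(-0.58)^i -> [-9.13, 5.3, -3.07, 1.78, -1.03]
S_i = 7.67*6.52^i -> [7.67, 50.01, 326.05, 2125.88, 13860.72]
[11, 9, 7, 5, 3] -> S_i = 11 + -2*i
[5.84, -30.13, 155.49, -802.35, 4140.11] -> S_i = 5.84*(-5.16)^i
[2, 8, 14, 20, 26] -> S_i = 2 + 6*i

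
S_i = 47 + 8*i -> [47, 55, 63, 71, 79]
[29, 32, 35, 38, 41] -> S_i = 29 + 3*i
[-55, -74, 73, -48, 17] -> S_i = Random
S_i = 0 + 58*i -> [0, 58, 116, 174, 232]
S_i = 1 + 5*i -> [1, 6, 11, 16, 21]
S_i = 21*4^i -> [21, 84, 336, 1344, 5376]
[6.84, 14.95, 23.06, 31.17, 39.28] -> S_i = 6.84 + 8.11*i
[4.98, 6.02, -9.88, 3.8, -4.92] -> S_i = Random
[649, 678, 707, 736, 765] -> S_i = 649 + 29*i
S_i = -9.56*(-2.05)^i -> [-9.56, 19.6, -40.18, 82.36, -168.84]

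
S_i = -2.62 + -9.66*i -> [-2.62, -12.28, -21.94, -31.6, -41.26]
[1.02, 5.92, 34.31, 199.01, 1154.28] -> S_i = 1.02*5.80^i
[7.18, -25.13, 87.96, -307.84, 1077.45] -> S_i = 7.18*(-3.50)^i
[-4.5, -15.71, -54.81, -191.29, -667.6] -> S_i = -4.50*3.49^i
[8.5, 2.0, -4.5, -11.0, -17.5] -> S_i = 8.50 + -6.50*i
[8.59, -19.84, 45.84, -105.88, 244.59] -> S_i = 8.59*(-2.31)^i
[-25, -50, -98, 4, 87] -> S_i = Random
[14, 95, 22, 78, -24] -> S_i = Random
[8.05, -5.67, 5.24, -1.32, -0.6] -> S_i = Random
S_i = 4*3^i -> [4, 12, 36, 108, 324]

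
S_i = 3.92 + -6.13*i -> [3.92, -2.21, -8.34, -14.47, -20.6]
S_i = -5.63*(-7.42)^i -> [-5.63, 41.77, -309.97, 2299.96, -17065.7]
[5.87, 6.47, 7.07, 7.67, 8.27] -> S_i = 5.87 + 0.60*i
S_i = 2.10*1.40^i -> [2.1, 2.94, 4.12, 5.76, 8.07]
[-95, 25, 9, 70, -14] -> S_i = Random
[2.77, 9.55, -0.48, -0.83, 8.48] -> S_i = Random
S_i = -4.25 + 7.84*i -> [-4.25, 3.59, 11.43, 19.27, 27.11]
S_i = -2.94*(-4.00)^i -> [-2.94, 11.76, -47.04, 188.16, -752.64]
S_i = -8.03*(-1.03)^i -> [-8.03, 8.27, -8.52, 8.77, -9.04]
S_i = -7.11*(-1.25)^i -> [-7.11, 8.89, -11.11, 13.89, -17.36]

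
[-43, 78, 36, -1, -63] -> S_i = Random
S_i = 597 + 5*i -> [597, 602, 607, 612, 617]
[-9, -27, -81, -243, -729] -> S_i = -9*3^i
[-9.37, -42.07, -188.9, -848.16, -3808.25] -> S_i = -9.37*4.49^i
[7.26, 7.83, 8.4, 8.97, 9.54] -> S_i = 7.26 + 0.57*i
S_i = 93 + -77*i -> [93, 16, -61, -138, -215]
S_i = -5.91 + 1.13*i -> [-5.91, -4.78, -3.65, -2.52, -1.39]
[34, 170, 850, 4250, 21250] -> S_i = 34*5^i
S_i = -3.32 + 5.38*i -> [-3.32, 2.06, 7.44, 12.82, 18.2]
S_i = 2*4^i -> [2, 8, 32, 128, 512]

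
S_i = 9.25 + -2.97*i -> [9.25, 6.28, 3.31, 0.34, -2.63]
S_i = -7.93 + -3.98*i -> [-7.93, -11.91, -15.89, -19.87, -23.85]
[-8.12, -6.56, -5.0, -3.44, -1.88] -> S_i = -8.12 + 1.56*i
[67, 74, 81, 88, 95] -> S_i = 67 + 7*i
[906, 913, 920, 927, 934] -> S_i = 906 + 7*i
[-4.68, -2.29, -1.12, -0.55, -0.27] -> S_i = -4.68*0.49^i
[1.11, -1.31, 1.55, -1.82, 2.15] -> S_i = 1.11*(-1.18)^i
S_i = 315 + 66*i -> [315, 381, 447, 513, 579]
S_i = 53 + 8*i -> [53, 61, 69, 77, 85]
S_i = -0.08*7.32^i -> [-0.08, -0.59, -4.29, -31.38, -229.69]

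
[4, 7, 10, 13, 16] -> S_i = 4 + 3*i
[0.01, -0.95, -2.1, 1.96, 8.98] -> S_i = Random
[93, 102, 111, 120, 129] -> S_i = 93 + 9*i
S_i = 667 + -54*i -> [667, 613, 559, 505, 451]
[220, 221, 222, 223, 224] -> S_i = 220 + 1*i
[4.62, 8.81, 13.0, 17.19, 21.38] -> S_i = 4.62 + 4.19*i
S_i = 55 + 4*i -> [55, 59, 63, 67, 71]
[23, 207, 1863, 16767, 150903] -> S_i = 23*9^i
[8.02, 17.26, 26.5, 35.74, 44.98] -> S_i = 8.02 + 9.24*i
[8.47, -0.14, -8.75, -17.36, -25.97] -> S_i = 8.47 + -8.61*i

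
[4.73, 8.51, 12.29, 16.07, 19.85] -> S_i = 4.73 + 3.78*i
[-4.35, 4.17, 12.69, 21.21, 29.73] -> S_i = -4.35 + 8.52*i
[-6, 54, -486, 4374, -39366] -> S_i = -6*-9^i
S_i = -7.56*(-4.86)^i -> [-7.56, 36.74, -178.56, 867.82, -4217.61]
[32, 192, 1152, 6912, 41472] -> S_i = 32*6^i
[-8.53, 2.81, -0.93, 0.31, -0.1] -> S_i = -8.53*(-0.33)^i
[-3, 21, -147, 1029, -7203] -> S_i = -3*-7^i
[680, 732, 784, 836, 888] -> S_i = 680 + 52*i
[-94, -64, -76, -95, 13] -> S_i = Random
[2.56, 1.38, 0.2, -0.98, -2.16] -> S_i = 2.56 + -1.18*i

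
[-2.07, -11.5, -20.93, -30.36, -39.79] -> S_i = -2.07 + -9.43*i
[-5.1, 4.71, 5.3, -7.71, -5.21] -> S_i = Random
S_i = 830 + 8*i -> [830, 838, 846, 854, 862]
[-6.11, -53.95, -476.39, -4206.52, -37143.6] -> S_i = -6.11*8.83^i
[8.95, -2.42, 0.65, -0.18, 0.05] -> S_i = 8.95*(-0.27)^i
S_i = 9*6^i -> [9, 54, 324, 1944, 11664]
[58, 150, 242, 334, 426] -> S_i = 58 + 92*i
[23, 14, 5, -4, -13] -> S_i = 23 + -9*i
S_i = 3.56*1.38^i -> [3.56, 4.91, 6.78, 9.36, 12.91]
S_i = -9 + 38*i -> [-9, 29, 67, 105, 143]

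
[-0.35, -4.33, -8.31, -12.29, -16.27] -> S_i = -0.35 + -3.98*i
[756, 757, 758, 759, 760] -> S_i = 756 + 1*i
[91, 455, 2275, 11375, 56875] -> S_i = 91*5^i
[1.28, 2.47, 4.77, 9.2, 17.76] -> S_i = 1.28*1.93^i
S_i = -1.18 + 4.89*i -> [-1.18, 3.71, 8.6, 13.49, 18.38]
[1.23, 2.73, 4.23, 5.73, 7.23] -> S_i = 1.23 + 1.50*i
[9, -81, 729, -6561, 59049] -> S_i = 9*-9^i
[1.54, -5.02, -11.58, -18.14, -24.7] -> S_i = 1.54 + -6.56*i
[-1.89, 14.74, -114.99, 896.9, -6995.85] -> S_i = -1.89*(-7.80)^i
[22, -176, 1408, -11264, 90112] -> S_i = 22*-8^i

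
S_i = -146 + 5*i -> [-146, -141, -136, -131, -126]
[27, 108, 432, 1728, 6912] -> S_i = 27*4^i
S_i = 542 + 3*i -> [542, 545, 548, 551, 554]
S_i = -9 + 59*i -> [-9, 50, 109, 168, 227]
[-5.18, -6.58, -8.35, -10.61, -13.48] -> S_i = -5.18*1.27^i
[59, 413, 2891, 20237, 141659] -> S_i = 59*7^i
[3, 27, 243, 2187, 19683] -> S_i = 3*9^i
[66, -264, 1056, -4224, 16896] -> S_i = 66*-4^i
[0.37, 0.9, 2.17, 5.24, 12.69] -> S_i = 0.37*2.42^i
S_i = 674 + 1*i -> [674, 675, 676, 677, 678]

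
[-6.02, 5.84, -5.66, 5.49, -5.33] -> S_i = -6.02*(-0.97)^i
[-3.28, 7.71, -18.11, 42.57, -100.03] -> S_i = -3.28*(-2.35)^i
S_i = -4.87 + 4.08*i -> [-4.87, -0.79, 3.29, 7.37, 11.45]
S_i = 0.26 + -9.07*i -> [0.26, -8.81, -17.88, -26.95, -36.02]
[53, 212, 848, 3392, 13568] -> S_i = 53*4^i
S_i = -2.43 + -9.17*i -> [-2.43, -11.6, -20.77, -29.94, -39.11]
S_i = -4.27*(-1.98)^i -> [-4.27, 8.45, -16.74, 33.15, -65.63]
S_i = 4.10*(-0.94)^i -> [4.1, -3.85, 3.62, -3.41, 3.2]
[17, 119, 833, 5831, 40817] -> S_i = 17*7^i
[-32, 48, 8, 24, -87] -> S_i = Random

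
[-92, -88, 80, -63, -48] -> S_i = Random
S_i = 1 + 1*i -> [1, 2, 3, 4, 5]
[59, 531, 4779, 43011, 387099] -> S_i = 59*9^i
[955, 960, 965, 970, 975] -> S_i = 955 + 5*i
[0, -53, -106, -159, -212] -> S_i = 0 + -53*i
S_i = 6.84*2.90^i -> [6.84, 19.84, 57.52, 166.82, 483.78]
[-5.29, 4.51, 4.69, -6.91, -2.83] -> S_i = Random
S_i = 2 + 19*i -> [2, 21, 40, 59, 78]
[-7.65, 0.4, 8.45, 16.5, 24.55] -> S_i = -7.65 + 8.05*i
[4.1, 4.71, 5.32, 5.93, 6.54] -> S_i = 4.10 + 0.61*i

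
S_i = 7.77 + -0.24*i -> [7.77, 7.53, 7.29, 7.05, 6.81]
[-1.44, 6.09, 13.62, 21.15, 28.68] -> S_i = -1.44 + 7.53*i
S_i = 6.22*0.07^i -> [6.22, 0.44, 0.03, 0.0, 0.0]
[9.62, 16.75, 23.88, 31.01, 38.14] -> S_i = 9.62 + 7.13*i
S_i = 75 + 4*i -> [75, 79, 83, 87, 91]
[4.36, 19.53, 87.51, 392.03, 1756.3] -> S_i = 4.36*4.48^i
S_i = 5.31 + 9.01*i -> [5.31, 14.32, 23.33, 32.34, 41.35]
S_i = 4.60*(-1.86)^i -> [4.6, -8.56, 15.91, -29.6, 55.06]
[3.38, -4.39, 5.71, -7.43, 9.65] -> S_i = 3.38*(-1.30)^i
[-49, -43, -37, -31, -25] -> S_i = -49 + 6*i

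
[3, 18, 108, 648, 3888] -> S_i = 3*6^i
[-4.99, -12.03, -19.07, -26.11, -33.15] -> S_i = -4.99 + -7.04*i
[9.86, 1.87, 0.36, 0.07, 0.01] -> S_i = 9.86*0.19^i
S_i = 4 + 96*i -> [4, 100, 196, 292, 388]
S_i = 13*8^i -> [13, 104, 832, 6656, 53248]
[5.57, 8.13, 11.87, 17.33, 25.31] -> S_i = 5.57*1.46^i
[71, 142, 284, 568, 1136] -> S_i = 71*2^i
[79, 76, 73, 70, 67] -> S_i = 79 + -3*i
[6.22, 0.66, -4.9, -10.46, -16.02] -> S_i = 6.22 + -5.56*i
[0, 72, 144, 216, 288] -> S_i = 0 + 72*i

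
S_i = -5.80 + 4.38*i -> [-5.8, -1.42, 2.96, 7.34, 11.72]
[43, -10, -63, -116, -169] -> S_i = 43 + -53*i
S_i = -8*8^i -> [-8, -64, -512, -4096, -32768]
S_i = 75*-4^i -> [75, -300, 1200, -4800, 19200]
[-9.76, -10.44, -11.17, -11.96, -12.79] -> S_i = -9.76*1.07^i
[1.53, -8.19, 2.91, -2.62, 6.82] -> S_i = Random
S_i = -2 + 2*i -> [-2, 0, 2, 4, 6]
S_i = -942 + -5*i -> [-942, -947, -952, -957, -962]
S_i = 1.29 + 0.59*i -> [1.29, 1.88, 2.47, 3.06, 3.65]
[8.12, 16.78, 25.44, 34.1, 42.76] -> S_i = 8.12 + 8.66*i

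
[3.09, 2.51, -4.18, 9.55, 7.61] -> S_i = Random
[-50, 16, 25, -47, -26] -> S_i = Random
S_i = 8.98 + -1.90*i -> [8.98, 7.08, 5.18, 3.28, 1.38]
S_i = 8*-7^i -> [8, -56, 392, -2744, 19208]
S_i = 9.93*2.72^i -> [9.93, 27.01, 73.47, 199.83, 543.53]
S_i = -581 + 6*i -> [-581, -575, -569, -563, -557]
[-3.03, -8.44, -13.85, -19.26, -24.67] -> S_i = -3.03 + -5.41*i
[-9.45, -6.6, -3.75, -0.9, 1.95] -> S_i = -9.45 + 2.85*i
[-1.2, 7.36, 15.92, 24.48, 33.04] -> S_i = -1.20 + 8.56*i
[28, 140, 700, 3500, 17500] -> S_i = 28*5^i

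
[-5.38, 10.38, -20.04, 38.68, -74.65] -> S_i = -5.38*(-1.93)^i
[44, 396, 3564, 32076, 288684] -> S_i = 44*9^i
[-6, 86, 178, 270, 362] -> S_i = -6 + 92*i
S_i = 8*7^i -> [8, 56, 392, 2744, 19208]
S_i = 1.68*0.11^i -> [1.68, 0.18, 0.02, 0.0, 0.0]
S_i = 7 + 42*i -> [7, 49, 91, 133, 175]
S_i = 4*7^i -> [4, 28, 196, 1372, 9604]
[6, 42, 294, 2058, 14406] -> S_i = 6*7^i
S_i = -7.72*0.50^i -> [-7.72, -3.86, -1.93, -0.96, -0.48]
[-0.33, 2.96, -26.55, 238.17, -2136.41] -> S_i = -0.33*(-8.97)^i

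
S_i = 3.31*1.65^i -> [3.31, 5.46, 9.01, 14.87, 24.53]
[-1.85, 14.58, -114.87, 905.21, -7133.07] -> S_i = -1.85*(-7.88)^i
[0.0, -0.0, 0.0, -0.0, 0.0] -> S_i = 0.00*(-0.69)^i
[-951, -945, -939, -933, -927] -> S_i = -951 + 6*i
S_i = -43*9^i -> [-43, -387, -3483, -31347, -282123]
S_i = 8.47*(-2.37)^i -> [8.47, -20.07, 47.58, -112.75, 267.22]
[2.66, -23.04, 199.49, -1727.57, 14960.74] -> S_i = 2.66*(-8.66)^i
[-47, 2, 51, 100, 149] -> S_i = -47 + 49*i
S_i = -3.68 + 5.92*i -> [-3.68, 2.24, 8.16, 14.08, 20.0]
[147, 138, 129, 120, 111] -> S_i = 147 + -9*i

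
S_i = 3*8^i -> [3, 24, 192, 1536, 12288]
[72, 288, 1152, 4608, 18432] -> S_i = 72*4^i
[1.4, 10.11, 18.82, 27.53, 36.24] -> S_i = 1.40 + 8.71*i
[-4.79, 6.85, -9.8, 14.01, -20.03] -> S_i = -4.79*(-1.43)^i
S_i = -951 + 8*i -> [-951, -943, -935, -927, -919]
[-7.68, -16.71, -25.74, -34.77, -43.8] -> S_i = -7.68 + -9.03*i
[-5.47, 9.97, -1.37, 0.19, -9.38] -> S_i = Random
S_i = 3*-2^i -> [3, -6, 12, -24, 48]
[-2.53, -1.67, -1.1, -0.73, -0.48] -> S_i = -2.53*0.66^i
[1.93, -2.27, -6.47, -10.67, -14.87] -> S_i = 1.93 + -4.20*i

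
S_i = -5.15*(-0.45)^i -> [-5.15, 2.32, -1.04, 0.47, -0.21]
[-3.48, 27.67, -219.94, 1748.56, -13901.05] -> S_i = -3.48*(-7.95)^i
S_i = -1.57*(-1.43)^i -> [-1.57, 2.25, -3.21, 4.59, -6.57]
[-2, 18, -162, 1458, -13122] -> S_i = -2*-9^i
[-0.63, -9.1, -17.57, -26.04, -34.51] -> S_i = -0.63 + -8.47*i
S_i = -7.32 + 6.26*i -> [-7.32, -1.06, 5.2, 11.46, 17.72]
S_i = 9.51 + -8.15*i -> [9.51, 1.36, -6.79, -14.94, -23.09]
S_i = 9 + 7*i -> [9, 16, 23, 30, 37]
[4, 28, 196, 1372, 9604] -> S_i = 4*7^i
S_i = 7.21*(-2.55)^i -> [7.21, -18.39, 46.88, -119.55, 304.86]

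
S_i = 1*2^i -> [1, 2, 4, 8, 16]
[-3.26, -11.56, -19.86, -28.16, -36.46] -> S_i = -3.26 + -8.30*i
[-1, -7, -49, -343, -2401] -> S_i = -1*7^i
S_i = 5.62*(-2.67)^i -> [5.62, -15.01, 40.06, -106.97, 285.62]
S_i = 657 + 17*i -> [657, 674, 691, 708, 725]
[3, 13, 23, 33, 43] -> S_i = 3 + 10*i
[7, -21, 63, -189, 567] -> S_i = 7*-3^i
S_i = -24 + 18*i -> [-24, -6, 12, 30, 48]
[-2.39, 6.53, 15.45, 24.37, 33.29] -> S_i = -2.39 + 8.92*i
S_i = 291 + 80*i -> [291, 371, 451, 531, 611]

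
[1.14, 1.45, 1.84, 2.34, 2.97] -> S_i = 1.14*1.27^i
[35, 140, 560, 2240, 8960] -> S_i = 35*4^i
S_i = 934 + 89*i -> [934, 1023, 1112, 1201, 1290]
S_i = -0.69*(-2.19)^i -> [-0.69, 1.51, -3.31, 7.25, -15.87]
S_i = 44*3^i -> [44, 132, 396, 1188, 3564]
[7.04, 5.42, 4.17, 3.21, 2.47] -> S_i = 7.04*0.77^i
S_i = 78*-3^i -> [78, -234, 702, -2106, 6318]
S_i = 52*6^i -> [52, 312, 1872, 11232, 67392]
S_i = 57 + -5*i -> [57, 52, 47, 42, 37]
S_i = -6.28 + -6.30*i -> [-6.28, -12.58, -18.88, -25.18, -31.48]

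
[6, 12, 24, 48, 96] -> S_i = 6*2^i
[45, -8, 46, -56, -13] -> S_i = Random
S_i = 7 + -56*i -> [7, -49, -105, -161, -217]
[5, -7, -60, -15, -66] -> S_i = Random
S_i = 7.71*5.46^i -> [7.71, 42.1, 229.85, 1254.97, 6852.12]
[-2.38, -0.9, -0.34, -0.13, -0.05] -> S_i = -2.38*0.38^i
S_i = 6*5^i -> [6, 30, 150, 750, 3750]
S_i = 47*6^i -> [47, 282, 1692, 10152, 60912]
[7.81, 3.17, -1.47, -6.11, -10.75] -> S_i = 7.81 + -4.64*i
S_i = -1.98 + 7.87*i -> [-1.98, 5.89, 13.76, 21.63, 29.5]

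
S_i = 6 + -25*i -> [6, -19, -44, -69, -94]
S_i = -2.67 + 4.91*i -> [-2.67, 2.24, 7.15, 12.06, 16.97]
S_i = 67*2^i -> [67, 134, 268, 536, 1072]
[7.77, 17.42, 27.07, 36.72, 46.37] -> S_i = 7.77 + 9.65*i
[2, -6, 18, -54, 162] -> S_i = 2*-3^i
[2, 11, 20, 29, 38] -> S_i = 2 + 9*i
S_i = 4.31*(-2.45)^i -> [4.31, -10.56, 25.87, -63.38, 155.29]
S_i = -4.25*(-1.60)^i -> [-4.25, 6.8, -10.88, 17.41, -27.85]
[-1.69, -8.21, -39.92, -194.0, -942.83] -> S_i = -1.69*4.86^i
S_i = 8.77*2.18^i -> [8.77, 19.12, 41.68, 90.86, 198.07]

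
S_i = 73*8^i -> [73, 584, 4672, 37376, 299008]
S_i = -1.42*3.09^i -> [-1.42, -4.39, -13.56, -41.9, -129.46]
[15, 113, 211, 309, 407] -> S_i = 15 + 98*i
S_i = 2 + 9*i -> [2, 11, 20, 29, 38]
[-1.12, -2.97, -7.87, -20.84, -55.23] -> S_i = -1.12*2.65^i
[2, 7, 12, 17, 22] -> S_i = 2 + 5*i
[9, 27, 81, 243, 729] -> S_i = 9*3^i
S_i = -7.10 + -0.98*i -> [-7.1, -8.08, -9.06, -10.04, -11.02]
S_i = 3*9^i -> [3, 27, 243, 2187, 19683]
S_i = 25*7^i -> [25, 175, 1225, 8575, 60025]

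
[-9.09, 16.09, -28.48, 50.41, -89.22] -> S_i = -9.09*(-1.77)^i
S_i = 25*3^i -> [25, 75, 225, 675, 2025]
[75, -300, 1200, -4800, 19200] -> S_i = 75*-4^i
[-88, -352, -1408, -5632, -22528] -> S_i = -88*4^i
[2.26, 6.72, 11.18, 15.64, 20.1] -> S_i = 2.26 + 4.46*i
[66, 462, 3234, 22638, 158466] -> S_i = 66*7^i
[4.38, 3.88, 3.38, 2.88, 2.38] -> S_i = 4.38 + -0.50*i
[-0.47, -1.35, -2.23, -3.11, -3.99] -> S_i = -0.47 + -0.88*i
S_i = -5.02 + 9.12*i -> [-5.02, 4.1, 13.22, 22.34, 31.46]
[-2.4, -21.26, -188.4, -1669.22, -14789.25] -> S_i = -2.40*8.86^i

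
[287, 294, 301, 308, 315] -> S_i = 287 + 7*i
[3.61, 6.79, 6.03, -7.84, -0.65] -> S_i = Random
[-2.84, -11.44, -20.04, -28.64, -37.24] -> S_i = -2.84 + -8.60*i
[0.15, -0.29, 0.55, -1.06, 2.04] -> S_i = 0.15*(-1.92)^i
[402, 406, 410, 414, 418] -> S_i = 402 + 4*i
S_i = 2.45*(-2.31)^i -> [2.45, -5.66, 13.07, -30.2, 69.76]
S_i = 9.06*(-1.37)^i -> [9.06, -12.41, 17.0, -23.3, 31.92]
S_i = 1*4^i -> [1, 4, 16, 64, 256]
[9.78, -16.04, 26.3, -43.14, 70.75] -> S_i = 9.78*(-1.64)^i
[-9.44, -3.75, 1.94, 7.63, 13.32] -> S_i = -9.44 + 5.69*i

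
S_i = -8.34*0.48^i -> [-8.34, -4.0, -1.92, -0.92, -0.44]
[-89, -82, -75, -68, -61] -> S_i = -89 + 7*i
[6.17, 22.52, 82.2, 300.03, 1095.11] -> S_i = 6.17*3.65^i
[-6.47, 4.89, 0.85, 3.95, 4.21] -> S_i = Random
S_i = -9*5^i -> [-9, -45, -225, -1125, -5625]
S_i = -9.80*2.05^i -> [-9.8, -20.09, -41.18, -84.43, -173.08]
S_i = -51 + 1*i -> [-51, -50, -49, -48, -47]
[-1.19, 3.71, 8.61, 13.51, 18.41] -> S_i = -1.19 + 4.90*i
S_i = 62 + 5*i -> [62, 67, 72, 77, 82]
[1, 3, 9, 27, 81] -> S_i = 1*3^i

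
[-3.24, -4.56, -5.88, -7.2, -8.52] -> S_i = -3.24 + -1.32*i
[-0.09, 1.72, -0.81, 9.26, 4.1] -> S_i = Random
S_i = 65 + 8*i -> [65, 73, 81, 89, 97]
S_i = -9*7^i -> [-9, -63, -441, -3087, -21609]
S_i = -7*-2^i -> [-7, 14, -28, 56, -112]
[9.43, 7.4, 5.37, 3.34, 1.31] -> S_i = 9.43 + -2.03*i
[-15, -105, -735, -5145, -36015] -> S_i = -15*7^i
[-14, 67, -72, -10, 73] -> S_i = Random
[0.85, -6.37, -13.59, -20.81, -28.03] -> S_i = 0.85 + -7.22*i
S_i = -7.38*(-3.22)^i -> [-7.38, 23.76, -76.52, 246.39, -793.38]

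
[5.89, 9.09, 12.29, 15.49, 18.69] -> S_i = 5.89 + 3.20*i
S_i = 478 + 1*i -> [478, 479, 480, 481, 482]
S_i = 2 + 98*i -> [2, 100, 198, 296, 394]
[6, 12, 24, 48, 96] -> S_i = 6*2^i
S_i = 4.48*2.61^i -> [4.48, 11.69, 30.52, 79.65, 207.89]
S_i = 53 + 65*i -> [53, 118, 183, 248, 313]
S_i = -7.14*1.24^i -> [-7.14, -8.85, -10.98, -13.61, -16.88]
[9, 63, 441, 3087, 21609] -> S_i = 9*7^i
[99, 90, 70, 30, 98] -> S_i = Random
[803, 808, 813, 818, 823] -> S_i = 803 + 5*i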